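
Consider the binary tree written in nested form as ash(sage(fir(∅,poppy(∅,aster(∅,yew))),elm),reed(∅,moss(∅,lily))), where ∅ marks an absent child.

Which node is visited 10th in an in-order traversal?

lily

In-order visits the left subtree, then the node, then the right subtree.
At ash: go left to sage.
  At sage: go left to fir.
    At fir: no left child.
    Visit fir.
    At fir: go right to poppy.
      At poppy: no left child.
      Visit poppy.
      At poppy: go right to aster.
        At aster: no left child.
        Visit aster.
        At aster: go right to yew.
          yew is a leaf — visit yew.
  Visit sage.
  At sage: go right to elm.
    elm is a leaf — visit elm.
Visit ash.
At ash: go right to reed.
  At reed: no left child.
  Visit reed.
  At reed: go right to moss.
    At moss: no left child.
    Visit moss.
    At moss: go right to lily.
      lily is a leaf — visit lily.
Full in-order sequence: fir, poppy, aster, yew, sage, elm, ash, reed, moss, lily.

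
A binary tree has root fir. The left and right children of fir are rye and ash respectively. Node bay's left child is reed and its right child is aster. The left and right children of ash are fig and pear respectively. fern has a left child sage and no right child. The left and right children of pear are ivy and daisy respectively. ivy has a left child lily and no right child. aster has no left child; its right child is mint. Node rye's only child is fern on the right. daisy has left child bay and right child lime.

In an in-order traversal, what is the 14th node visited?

daisy

In-order visits the left subtree, then the node, then the right subtree.
At fir: go left to rye.
  At rye: no left child.
  Visit rye.
  At rye: go right to fern.
    At fern: go left to sage.
      sage is a leaf — visit sage.
    Visit fern.
    At fern: no right child.
Visit fir.
At fir: go right to ash.
  At ash: go left to fig.
    fig is a leaf — visit fig.
  Visit ash.
  At ash: go right to pear.
    At pear: go left to ivy.
      At ivy: go left to lily.
        lily is a leaf — visit lily.
      Visit ivy.
      At ivy: no right child.
    Visit pear.
    At pear: go right to daisy.
      At daisy: go left to bay.
        At bay: go left to reed.
          reed is a leaf — visit reed.
        Visit bay.
        At bay: go right to aster.
          At aster: no left child.
          Visit aster.
          At aster: go right to mint.
            mint is a leaf — visit mint.
      Visit daisy.
      At daisy: go right to lime.
        lime is a leaf — visit lime.
Full in-order sequence: rye, sage, fern, fir, fig, ash, lily, ivy, pear, reed, bay, aster, mint, daisy, lime.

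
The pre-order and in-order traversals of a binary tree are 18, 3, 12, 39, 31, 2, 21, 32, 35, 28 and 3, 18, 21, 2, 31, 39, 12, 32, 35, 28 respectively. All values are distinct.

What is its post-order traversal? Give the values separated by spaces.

3 21 2 31 39 28 35 32 12 18

The first element of pre-order is the root; it splits in-order into left and right subtrees.
Root 18: left subtree has 1 node {3}, right has 8 {21, 2, 31, 39, 12, 32, 35, 28}.
  Root 12: left subtree has 4 nodes {21, 2, 31, 39}, right has 3 {32, 35, 28}.
    Root 39: left subtree has 3 nodes {21, 2, 31}, right has 0 { }.
      Root 31: left subtree has 2 nodes {21, 2}, right has 0 { }.
        Root 2: left subtree has 1 node {21}, right has 0 { }.
    Root 32: left subtree has 0 nodes { }, right has 2 {35, 28}.
      Root 35: left subtree has 0 nodes { }, right has 1 {28}.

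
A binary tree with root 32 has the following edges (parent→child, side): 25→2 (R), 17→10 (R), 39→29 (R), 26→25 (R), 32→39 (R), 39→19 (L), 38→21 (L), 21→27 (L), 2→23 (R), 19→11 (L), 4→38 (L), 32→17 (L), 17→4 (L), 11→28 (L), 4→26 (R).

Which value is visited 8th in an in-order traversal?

In-order visits the left subtree, then the node, then the right subtree.
At 32: go left to 17.
  At 17: go left to 4.
    At 4: go left to 38.
      At 38: go left to 21.
        At 21: go left to 27.
          27 is a leaf — visit 27.
        Visit 21.
        At 21: no right child.
      Visit 38.
      At 38: no right child.
    Visit 4.
    At 4: go right to 26.
      At 26: no left child.
      Visit 26.
      At 26: go right to 25.
        At 25: no left child.
        Visit 25.
        At 25: go right to 2.
          At 2: no left child.
          Visit 2.
          At 2: go right to 23.
            23 is a leaf — visit 23.
  Visit 17.
  At 17: go right to 10.
    10 is a leaf — visit 10.
Visit 32.
At 32: go right to 39.
  At 39: go left to 19.
    At 19: go left to 11.
      At 11: go left to 28.
        28 is a leaf — visit 28.
      Visit 11.
      At 11: no right child.
    Visit 19.
    At 19: no right child.
  Visit 39.
  At 39: go right to 29.
    29 is a leaf — visit 29.
Full in-order sequence: 27, 21, 38, 4, 26, 25, 2, 23, 17, 10, 32, 28, 11, 19, 39, 29.

23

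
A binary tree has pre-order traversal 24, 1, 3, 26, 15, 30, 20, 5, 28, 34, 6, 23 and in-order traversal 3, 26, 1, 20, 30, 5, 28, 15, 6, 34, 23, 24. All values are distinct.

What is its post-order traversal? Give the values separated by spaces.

The first element of pre-order is the root; it splits in-order into left and right subtrees.
Root 24: left subtree has 11 nodes {3, 26, 1, 20, 30, 5, 28, 15, 6, 34, 23}, right has 0 { }.
  Root 1: left subtree has 2 nodes {3, 26}, right has 8 {20, 30, 5, 28, 15, 6, 34, 23}.
    Root 3: left subtree has 0 nodes { }, right has 1 {26}.
    Root 15: left subtree has 4 nodes {20, 30, 5, 28}, right has 3 {6, 34, 23}.
      Root 30: left subtree has 1 node {20}, right has 2 {5, 28}.
        Root 5: left subtree has 0 nodes { }, right has 1 {28}.
      Root 34: left subtree has 1 node {6}, right has 1 {23}.

26 3 20 28 5 30 6 23 34 15 1 24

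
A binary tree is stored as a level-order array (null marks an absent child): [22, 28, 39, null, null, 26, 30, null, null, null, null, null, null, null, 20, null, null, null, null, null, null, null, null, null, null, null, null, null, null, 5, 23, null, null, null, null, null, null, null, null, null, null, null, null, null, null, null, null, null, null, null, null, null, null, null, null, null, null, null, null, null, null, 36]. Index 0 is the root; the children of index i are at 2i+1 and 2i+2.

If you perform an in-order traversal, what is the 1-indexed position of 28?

1

In-order visits the left subtree, then the node, then the right subtree.
At 22: go left to 28.
  28 is a leaf — visit 28.
Visit 22.
At 22: go right to 39.
  At 39: go left to 26.
    26 is a leaf — visit 26.
  Visit 39.
  At 39: go right to 30.
    At 30: no left child.
    Visit 30.
    At 30: go right to 20.
      At 20: go left to 5.
        5 is a leaf — visit 5.
      Visit 20.
      At 20: go right to 23.
        At 23: go left to 36.
          36 is a leaf — visit 36.
        Visit 23.
        At 23: no right child.
Full in-order sequence: 28, 22, 26, 39, 30, 5, 20, 36, 23.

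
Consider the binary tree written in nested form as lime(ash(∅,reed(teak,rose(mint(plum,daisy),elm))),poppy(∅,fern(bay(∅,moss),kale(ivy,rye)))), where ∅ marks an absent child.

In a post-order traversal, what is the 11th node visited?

ivy

Post-order visits the left subtree, then the right subtree, then the node.
At lime: go left to ash.
  At ash: no left child.
  At ash: go right to reed.
    At reed: go left to teak.
      teak is a leaf — visit teak.
    At reed: go right to rose.
      At rose: go left to mint.
        At mint: go left to plum.
          plum is a leaf — visit plum.
        At mint: go right to daisy.
          daisy is a leaf — visit daisy.
        Visit mint.
      At rose: go right to elm.
        elm is a leaf — visit elm.
      Visit rose.
    Visit reed.
  Visit ash.
At lime: go right to poppy.
  At poppy: no left child.
  At poppy: go right to fern.
    At fern: go left to bay.
      At bay: no left child.
      At bay: go right to moss.
        moss is a leaf — visit moss.
      Visit bay.
    At fern: go right to kale.
      At kale: go left to ivy.
        ivy is a leaf — visit ivy.
      At kale: go right to rye.
        rye is a leaf — visit rye.
      Visit kale.
    Visit fern.
  Visit poppy.
Visit lime.
Full post-order sequence: teak, plum, daisy, mint, elm, rose, reed, ash, moss, bay, ivy, rye, kale, fern, poppy, lime.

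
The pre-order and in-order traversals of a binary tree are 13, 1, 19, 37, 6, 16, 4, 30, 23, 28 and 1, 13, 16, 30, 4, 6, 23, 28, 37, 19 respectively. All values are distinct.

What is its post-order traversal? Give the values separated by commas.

The first element of pre-order is the root; it splits in-order into left and right subtrees.
Root 13: left subtree has 1 node {1}, right has 8 {16, 30, 4, 6, 23, 28, 37, 19}.
  Root 19: left subtree has 7 nodes {16, 30, 4, 6, 23, 28, 37}, right has 0 { }.
    Root 37: left subtree has 6 nodes {16, 30, 4, 6, 23, 28}, right has 0 { }.
      Root 6: left subtree has 3 nodes {16, 30, 4}, right has 2 {23, 28}.
        Root 16: left subtree has 0 nodes { }, right has 2 {30, 4}.
          Root 4: left subtree has 1 node {30}, right has 0 { }.
        Root 23: left subtree has 0 nodes { }, right has 1 {28}.

1, 30, 4, 16, 28, 23, 6, 37, 19, 13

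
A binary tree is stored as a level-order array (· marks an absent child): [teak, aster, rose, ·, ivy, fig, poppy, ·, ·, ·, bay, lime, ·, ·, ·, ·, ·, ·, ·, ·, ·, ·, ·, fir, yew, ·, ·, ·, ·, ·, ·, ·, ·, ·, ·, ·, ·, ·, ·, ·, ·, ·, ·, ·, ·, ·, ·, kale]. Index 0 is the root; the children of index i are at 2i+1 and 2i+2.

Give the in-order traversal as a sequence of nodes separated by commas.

aster, ivy, bay, teak, kale, fir, lime, yew, fig, rose, poppy

In-order visits the left subtree, then the node, then the right subtree.
At teak: go left to aster.
  At aster: no left child.
  Visit aster.
  At aster: go right to ivy.
    At ivy: no left child.
    Visit ivy.
    At ivy: go right to bay.
      bay is a leaf — visit bay.
Visit teak.
At teak: go right to rose.
  At rose: go left to fig.
    At fig: go left to lime.
      At lime: go left to fir.
        At fir: go left to kale.
          kale is a leaf — visit kale.
        Visit fir.
        At fir: no right child.
      Visit lime.
      At lime: go right to yew.
        yew is a leaf — visit yew.
    Visit fig.
    At fig: no right child.
  Visit rose.
  At rose: go right to poppy.
    poppy is a leaf — visit poppy.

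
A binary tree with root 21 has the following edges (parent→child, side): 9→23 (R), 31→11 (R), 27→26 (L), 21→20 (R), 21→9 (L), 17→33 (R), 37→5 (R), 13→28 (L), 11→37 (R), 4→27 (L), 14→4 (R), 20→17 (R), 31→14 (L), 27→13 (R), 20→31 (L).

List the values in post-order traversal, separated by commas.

23, 9, 26, 28, 13, 27, 4, 14, 5, 37, 11, 31, 33, 17, 20, 21

Post-order visits the left subtree, then the right subtree, then the node.
At 21: go left to 9.
  At 9: no left child.
  At 9: go right to 23.
    23 is a leaf — visit 23.
  Visit 9.
At 21: go right to 20.
  At 20: go left to 31.
    At 31: go left to 14.
      At 14: no left child.
      At 14: go right to 4.
        At 4: go left to 27.
          At 27: go left to 26.
            26 is a leaf — visit 26.
          At 27: go right to 13.
            At 13: go left to 28.
              28 is a leaf — visit 28.
            At 13: no right child.
            Visit 13.
          Visit 27.
        At 4: no right child.
        Visit 4.
      Visit 14.
    At 31: go right to 11.
      At 11: no left child.
      At 11: go right to 37.
        At 37: no left child.
        At 37: go right to 5.
          5 is a leaf — visit 5.
        Visit 37.
      Visit 11.
    Visit 31.
  At 20: go right to 17.
    At 17: no left child.
    At 17: go right to 33.
      33 is a leaf — visit 33.
    Visit 17.
  Visit 20.
Visit 21.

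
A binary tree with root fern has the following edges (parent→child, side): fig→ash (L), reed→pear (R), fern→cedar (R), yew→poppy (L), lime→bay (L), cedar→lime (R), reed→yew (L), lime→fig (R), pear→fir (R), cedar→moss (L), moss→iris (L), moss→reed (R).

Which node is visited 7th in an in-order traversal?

In-order visits the left subtree, then the node, then the right subtree.
At fern: no left child.
Visit fern.
At fern: go right to cedar.
  At cedar: go left to moss.
    At moss: go left to iris.
      iris is a leaf — visit iris.
    Visit moss.
    At moss: go right to reed.
      At reed: go left to yew.
        At yew: go left to poppy.
          poppy is a leaf — visit poppy.
        Visit yew.
        At yew: no right child.
      Visit reed.
      At reed: go right to pear.
        At pear: no left child.
        Visit pear.
        At pear: go right to fir.
          fir is a leaf — visit fir.
  Visit cedar.
  At cedar: go right to lime.
    At lime: go left to bay.
      bay is a leaf — visit bay.
    Visit lime.
    At lime: go right to fig.
      At fig: go left to ash.
        ash is a leaf — visit ash.
      Visit fig.
      At fig: no right child.
Full in-order sequence: fern, iris, moss, poppy, yew, reed, pear, fir, cedar, bay, lime, ash, fig.

pear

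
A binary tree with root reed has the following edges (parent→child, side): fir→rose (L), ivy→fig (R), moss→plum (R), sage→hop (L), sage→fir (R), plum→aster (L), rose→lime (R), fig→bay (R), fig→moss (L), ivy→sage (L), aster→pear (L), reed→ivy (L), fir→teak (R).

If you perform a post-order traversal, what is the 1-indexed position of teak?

4

Post-order visits the left subtree, then the right subtree, then the node.
At reed: go left to ivy.
  At ivy: go left to sage.
    At sage: go left to hop.
      hop is a leaf — visit hop.
    At sage: go right to fir.
      At fir: go left to rose.
        At rose: no left child.
        At rose: go right to lime.
          lime is a leaf — visit lime.
        Visit rose.
      At fir: go right to teak.
        teak is a leaf — visit teak.
      Visit fir.
    Visit sage.
  At ivy: go right to fig.
    At fig: go left to moss.
      At moss: no left child.
      At moss: go right to plum.
        At plum: go left to aster.
          At aster: go left to pear.
            pear is a leaf — visit pear.
          At aster: no right child.
          Visit aster.
        At plum: no right child.
        Visit plum.
      Visit moss.
    At fig: go right to bay.
      bay is a leaf — visit bay.
    Visit fig.
  Visit ivy.
At reed: no right child.
Visit reed.
Full post-order sequence: hop, lime, rose, teak, fir, sage, pear, aster, plum, moss, bay, fig, ivy, reed.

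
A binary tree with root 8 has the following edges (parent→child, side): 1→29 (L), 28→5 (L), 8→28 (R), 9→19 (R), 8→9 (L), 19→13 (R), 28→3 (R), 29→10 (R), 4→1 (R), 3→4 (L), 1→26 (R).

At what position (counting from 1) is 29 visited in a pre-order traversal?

Pre-order visits the node, then its left subtree, then its right subtree.
Visit 8.
At 8: go left to 9.
  Visit 9.
  At 9: no left child.
  At 9: go right to 19.
    Visit 19.
    At 19: no left child.
    At 19: go right to 13.
      13 is a leaf — visit 13.
At 8: go right to 28.
  Visit 28.
  At 28: go left to 5.
    5 is a leaf — visit 5.
  At 28: go right to 3.
    Visit 3.
    At 3: go left to 4.
      Visit 4.
      At 4: no left child.
      At 4: go right to 1.
        Visit 1.
        At 1: go left to 29.
          Visit 29.
          At 29: no left child.
          At 29: go right to 10.
            10 is a leaf — visit 10.
        At 1: go right to 26.
          26 is a leaf — visit 26.
    At 3: no right child.
Full pre-order sequence: 8, 9, 19, 13, 28, 5, 3, 4, 1, 29, 10, 26.

10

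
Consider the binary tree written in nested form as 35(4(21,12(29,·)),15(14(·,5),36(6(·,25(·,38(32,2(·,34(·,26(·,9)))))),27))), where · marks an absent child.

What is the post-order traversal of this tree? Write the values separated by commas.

Post-order visits the left subtree, then the right subtree, then the node.
At 35: go left to 4.
  At 4: go left to 21.
    21 is a leaf — visit 21.
  At 4: go right to 12.
    At 12: go left to 29.
      29 is a leaf — visit 29.
    At 12: no right child.
    Visit 12.
  Visit 4.
At 35: go right to 15.
  At 15: go left to 14.
    At 14: no left child.
    At 14: go right to 5.
      5 is a leaf — visit 5.
    Visit 14.
  At 15: go right to 36.
    At 36: go left to 6.
      At 6: no left child.
      At 6: go right to 25.
        At 25: no left child.
        At 25: go right to 38.
          At 38: go left to 32.
            32 is a leaf — visit 32.
          At 38: go right to 2.
            At 2: no left child.
            At 2: go right to 34.
              At 34: no left child.
              At 34: go right to 26.
                At 26: no left child.
                At 26: go right to 9.
                  9 is a leaf — visit 9.
                Visit 26.
              Visit 34.
            Visit 2.
          Visit 38.
        Visit 25.
      Visit 6.
    At 36: go right to 27.
      27 is a leaf — visit 27.
    Visit 36.
  Visit 15.
Visit 35.

21, 29, 12, 4, 5, 14, 32, 9, 26, 34, 2, 38, 25, 6, 27, 36, 15, 35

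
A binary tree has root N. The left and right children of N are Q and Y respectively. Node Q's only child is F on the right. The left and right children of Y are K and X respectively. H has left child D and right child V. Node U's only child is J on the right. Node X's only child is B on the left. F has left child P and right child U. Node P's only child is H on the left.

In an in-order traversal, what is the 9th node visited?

In-order visits the left subtree, then the node, then the right subtree.
At N: go left to Q.
  At Q: no left child.
  Visit Q.
  At Q: go right to F.
    At F: go left to P.
      At P: go left to H.
        At H: go left to D.
          D is a leaf — visit D.
        Visit H.
        At H: go right to V.
          V is a leaf — visit V.
      Visit P.
      At P: no right child.
    Visit F.
    At F: go right to U.
      At U: no left child.
      Visit U.
      At U: go right to J.
        J is a leaf — visit J.
Visit N.
At N: go right to Y.
  At Y: go left to K.
    K is a leaf — visit K.
  Visit Y.
  At Y: go right to X.
    At X: go left to B.
      B is a leaf — visit B.
    Visit X.
    At X: no right child.
Full in-order sequence: Q, D, H, V, P, F, U, J, N, K, Y, B, X.

N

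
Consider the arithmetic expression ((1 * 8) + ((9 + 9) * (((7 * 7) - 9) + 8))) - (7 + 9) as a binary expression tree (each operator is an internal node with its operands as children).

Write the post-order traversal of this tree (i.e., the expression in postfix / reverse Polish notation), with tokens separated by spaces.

Post-order on an expression tree gives postfix notation: for each operator, emit left operand, right operand, then the operator.

1 8 * 9 9 + 7 7 * 9 - 8 + * + 7 9 + -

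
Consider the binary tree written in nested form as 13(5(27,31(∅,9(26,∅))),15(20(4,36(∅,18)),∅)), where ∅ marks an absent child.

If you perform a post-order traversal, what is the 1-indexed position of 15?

10

Post-order visits the left subtree, then the right subtree, then the node.
At 13: go left to 5.
  At 5: go left to 27.
    27 is a leaf — visit 27.
  At 5: go right to 31.
    At 31: no left child.
    At 31: go right to 9.
      At 9: go left to 26.
        26 is a leaf — visit 26.
      At 9: no right child.
      Visit 9.
    Visit 31.
  Visit 5.
At 13: go right to 15.
  At 15: go left to 20.
    At 20: go left to 4.
      4 is a leaf — visit 4.
    At 20: go right to 36.
      At 36: no left child.
      At 36: go right to 18.
        18 is a leaf — visit 18.
      Visit 36.
    Visit 20.
  At 15: no right child.
  Visit 15.
Visit 13.
Full post-order sequence: 27, 26, 9, 31, 5, 4, 18, 36, 20, 15, 13.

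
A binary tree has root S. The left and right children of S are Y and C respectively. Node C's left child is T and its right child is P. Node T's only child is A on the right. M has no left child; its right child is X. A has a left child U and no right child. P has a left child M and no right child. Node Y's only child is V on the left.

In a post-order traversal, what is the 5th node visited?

Post-order visits the left subtree, then the right subtree, then the node.
At S: go left to Y.
  At Y: go left to V.
    V is a leaf — visit V.
  At Y: no right child.
  Visit Y.
At S: go right to C.
  At C: go left to T.
    At T: no left child.
    At T: go right to A.
      At A: go left to U.
        U is a leaf — visit U.
      At A: no right child.
      Visit A.
    Visit T.
  At C: go right to P.
    At P: go left to M.
      At M: no left child.
      At M: go right to X.
        X is a leaf — visit X.
      Visit M.
    At P: no right child.
    Visit P.
  Visit C.
Visit S.
Full post-order sequence: V, Y, U, A, T, X, M, P, C, S.

T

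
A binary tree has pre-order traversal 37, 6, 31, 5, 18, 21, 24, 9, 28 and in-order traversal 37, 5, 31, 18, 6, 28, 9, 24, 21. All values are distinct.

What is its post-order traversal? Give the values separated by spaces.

5 18 31 28 9 24 21 6 37

The first element of pre-order is the root; it splits in-order into left and right subtrees.
Root 37: left subtree has 0 nodes { }, right has 8 {5, 31, 18, 6, 28, 9, 24, 21}.
  Root 6: left subtree has 3 nodes {5, 31, 18}, right has 4 {28, 9, 24, 21}.
    Root 31: left subtree has 1 node {5}, right has 1 {18}.
    Root 21: left subtree has 3 nodes {28, 9, 24}, right has 0 { }.
      Root 24: left subtree has 2 nodes {28, 9}, right has 0 { }.
        Root 9: left subtree has 1 node {28}, right has 0 { }.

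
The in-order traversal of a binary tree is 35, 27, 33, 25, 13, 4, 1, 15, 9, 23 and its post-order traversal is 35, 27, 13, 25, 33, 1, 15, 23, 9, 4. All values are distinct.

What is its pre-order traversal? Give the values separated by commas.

The last element of post-order is the root; it splits in-order into left and right subtrees.
Root 4: left subtree has 5 nodes {35, 27, 33, 25, 13}, right has 4 {1, 15, 9, 23}.
  Root 33: left subtree has 2 nodes {35, 27}, right has 2 {25, 13}.
    Root 27: left subtree has 1 node {35}, right has 0 { }.
    Root 25: left subtree has 0 nodes { }, right has 1 {13}.
  Root 9: left subtree has 2 nodes {1, 15}, right has 1 {23}.
    Root 15: left subtree has 1 node {1}, right has 0 { }.

4, 33, 27, 35, 25, 13, 9, 15, 1, 23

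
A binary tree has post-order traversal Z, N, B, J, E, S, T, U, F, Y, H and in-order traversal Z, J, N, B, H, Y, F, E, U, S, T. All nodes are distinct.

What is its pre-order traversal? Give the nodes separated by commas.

The last element of post-order is the root; it splits in-order into left and right subtrees.
Root H: left subtree has 4 nodes {Z, J, N, B}, right has 6 {Y, F, E, U, S, T}.
  Root J: left subtree has 1 node {Z}, right has 2 {N, B}.
    Root B: left subtree has 1 node {N}, right has 0 { }.
  Root Y: left subtree has 0 nodes { }, right has 5 {F, E, U, S, T}.
    Root F: left subtree has 0 nodes { }, right has 4 {E, U, S, T}.
      Root U: left subtree has 1 node {E}, right has 2 {S, T}.
        Root T: left subtree has 1 node {S}, right has 0 { }.

H, J, Z, B, N, Y, F, U, E, T, S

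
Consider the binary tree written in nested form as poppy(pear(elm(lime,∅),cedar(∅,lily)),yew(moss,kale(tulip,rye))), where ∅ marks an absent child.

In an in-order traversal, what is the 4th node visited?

In-order visits the left subtree, then the node, then the right subtree.
At poppy: go left to pear.
  At pear: go left to elm.
    At elm: go left to lime.
      lime is a leaf — visit lime.
    Visit elm.
    At elm: no right child.
  Visit pear.
  At pear: go right to cedar.
    At cedar: no left child.
    Visit cedar.
    At cedar: go right to lily.
      lily is a leaf — visit lily.
Visit poppy.
At poppy: go right to yew.
  At yew: go left to moss.
    moss is a leaf — visit moss.
  Visit yew.
  At yew: go right to kale.
    At kale: go left to tulip.
      tulip is a leaf — visit tulip.
    Visit kale.
    At kale: go right to rye.
      rye is a leaf — visit rye.
Full in-order sequence: lime, elm, pear, cedar, lily, poppy, moss, yew, tulip, kale, rye.

cedar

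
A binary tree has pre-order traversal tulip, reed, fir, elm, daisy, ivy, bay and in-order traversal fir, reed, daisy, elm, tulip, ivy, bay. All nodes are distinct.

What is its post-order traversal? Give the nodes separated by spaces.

The first element of pre-order is the root; it splits in-order into left and right subtrees.
Root tulip: left subtree has 4 nodes {fir, reed, daisy, elm}, right has 2 {ivy, bay}.
  Root reed: left subtree has 1 node {fir}, right has 2 {daisy, elm}.
    Root elm: left subtree has 1 node {daisy}, right has 0 { }.
  Root ivy: left subtree has 0 nodes { }, right has 1 {bay}.

fir daisy elm reed bay ivy tulip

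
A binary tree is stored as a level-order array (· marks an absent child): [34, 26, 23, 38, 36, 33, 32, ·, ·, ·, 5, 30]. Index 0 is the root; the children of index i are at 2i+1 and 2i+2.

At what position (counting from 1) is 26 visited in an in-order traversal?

In-order visits the left subtree, then the node, then the right subtree.
At 34: go left to 26.
  At 26: go left to 38.
    38 is a leaf — visit 38.
  Visit 26.
  At 26: go right to 36.
    At 36: no left child.
    Visit 36.
    At 36: go right to 5.
      5 is a leaf — visit 5.
Visit 34.
At 34: go right to 23.
  At 23: go left to 33.
    At 33: go left to 30.
      30 is a leaf — visit 30.
    Visit 33.
    At 33: no right child.
  Visit 23.
  At 23: go right to 32.
    32 is a leaf — visit 32.
Full in-order sequence: 38, 26, 36, 5, 34, 30, 33, 23, 32.

2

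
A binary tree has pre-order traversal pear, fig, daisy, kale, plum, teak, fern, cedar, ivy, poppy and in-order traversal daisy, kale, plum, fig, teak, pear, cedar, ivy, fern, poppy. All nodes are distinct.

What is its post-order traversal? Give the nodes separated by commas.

plum, kale, daisy, teak, fig, ivy, cedar, poppy, fern, pear

The first element of pre-order is the root; it splits in-order into left and right subtrees.
Root pear: left subtree has 5 nodes {daisy, kale, plum, fig, teak}, right has 4 {cedar, ivy, fern, poppy}.
  Root fig: left subtree has 3 nodes {daisy, kale, plum}, right has 1 {teak}.
    Root daisy: left subtree has 0 nodes { }, right has 2 {kale, plum}.
      Root kale: left subtree has 0 nodes { }, right has 1 {plum}.
  Root fern: left subtree has 2 nodes {cedar, ivy}, right has 1 {poppy}.
    Root cedar: left subtree has 0 nodes { }, right has 1 {ivy}.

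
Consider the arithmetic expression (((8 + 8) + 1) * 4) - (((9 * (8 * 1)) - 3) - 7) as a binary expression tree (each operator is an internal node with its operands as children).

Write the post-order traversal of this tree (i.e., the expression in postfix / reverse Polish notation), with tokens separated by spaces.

8 8 + 1 + 4 * 9 8 1 * * 3 - 7 - -

Post-order on an expression tree gives postfix notation: for each operator, emit left operand, right operand, then the operator.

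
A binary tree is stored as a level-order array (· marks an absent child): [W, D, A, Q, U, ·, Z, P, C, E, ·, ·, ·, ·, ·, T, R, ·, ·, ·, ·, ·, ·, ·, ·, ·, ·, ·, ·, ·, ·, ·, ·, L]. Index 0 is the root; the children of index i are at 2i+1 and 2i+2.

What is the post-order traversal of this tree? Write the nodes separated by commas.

T, L, R, P, C, Q, E, U, D, Z, A, W

Post-order visits the left subtree, then the right subtree, then the node.
At W: go left to D.
  At D: go left to Q.
    At Q: go left to P.
      At P: go left to T.
        T is a leaf — visit T.
      At P: go right to R.
        At R: go left to L.
          L is a leaf — visit L.
        At R: no right child.
        Visit R.
      Visit P.
    At Q: go right to C.
      C is a leaf — visit C.
    Visit Q.
  At D: go right to U.
    At U: go left to E.
      E is a leaf — visit E.
    At U: no right child.
    Visit U.
  Visit D.
At W: go right to A.
  At A: no left child.
  At A: go right to Z.
    Z is a leaf — visit Z.
  Visit A.
Visit W.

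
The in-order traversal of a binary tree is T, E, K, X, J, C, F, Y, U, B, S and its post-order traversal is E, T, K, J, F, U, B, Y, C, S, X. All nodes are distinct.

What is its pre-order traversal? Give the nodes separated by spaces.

X K T E S C J Y F B U

The last element of post-order is the root; it splits in-order into left and right subtrees.
Root X: left subtree has 3 nodes {T, E, K}, right has 7 {J, C, F, Y, U, B, S}.
  Root K: left subtree has 2 nodes {T, E}, right has 0 { }.
    Root T: left subtree has 0 nodes { }, right has 1 {E}.
  Root S: left subtree has 6 nodes {J, C, F, Y, U, B}, right has 0 { }.
    Root C: left subtree has 1 node {J}, right has 4 {F, Y, U, B}.
      Root Y: left subtree has 1 node {F}, right has 2 {U, B}.
        Root B: left subtree has 1 node {U}, right has 0 { }.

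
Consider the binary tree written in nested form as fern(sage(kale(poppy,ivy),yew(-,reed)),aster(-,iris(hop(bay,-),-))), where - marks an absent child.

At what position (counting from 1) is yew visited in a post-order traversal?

5

Post-order visits the left subtree, then the right subtree, then the node.
At fern: go left to sage.
  At sage: go left to kale.
    At kale: go left to poppy.
      poppy is a leaf — visit poppy.
    At kale: go right to ivy.
      ivy is a leaf — visit ivy.
    Visit kale.
  At sage: go right to yew.
    At yew: no left child.
    At yew: go right to reed.
      reed is a leaf — visit reed.
    Visit yew.
  Visit sage.
At fern: go right to aster.
  At aster: no left child.
  At aster: go right to iris.
    At iris: go left to hop.
      At hop: go left to bay.
        bay is a leaf — visit bay.
      At hop: no right child.
      Visit hop.
    At iris: no right child.
    Visit iris.
  Visit aster.
Visit fern.
Full post-order sequence: poppy, ivy, kale, reed, yew, sage, bay, hop, iris, aster, fern.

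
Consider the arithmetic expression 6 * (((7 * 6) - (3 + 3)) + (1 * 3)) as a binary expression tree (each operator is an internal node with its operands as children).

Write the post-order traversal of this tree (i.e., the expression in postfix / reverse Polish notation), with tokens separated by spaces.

Post-order on an expression tree gives postfix notation: for each operator, emit left operand, right operand, then the operator.

6 7 6 * 3 3 + - 1 3 * + *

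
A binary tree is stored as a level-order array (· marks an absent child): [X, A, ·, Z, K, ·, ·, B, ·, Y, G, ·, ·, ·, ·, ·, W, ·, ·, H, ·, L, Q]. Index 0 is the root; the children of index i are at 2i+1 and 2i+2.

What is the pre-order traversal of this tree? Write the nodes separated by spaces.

X A Z B W K Y H G L Q

Pre-order visits the node, then its left subtree, then its right subtree.
Visit X.
At X: go left to A.
  Visit A.
  At A: go left to Z.
    Visit Z.
    At Z: go left to B.
      Visit B.
      At B: no left child.
      At B: go right to W.
        W is a leaf — visit W.
    At Z: no right child.
  At A: go right to K.
    Visit K.
    At K: go left to Y.
      Visit Y.
      At Y: go left to H.
        H is a leaf — visit H.
      At Y: no right child.
    At K: go right to G.
      Visit G.
      At G: go left to L.
        L is a leaf — visit L.
      At G: go right to Q.
        Q is a leaf — visit Q.
At X: no right child.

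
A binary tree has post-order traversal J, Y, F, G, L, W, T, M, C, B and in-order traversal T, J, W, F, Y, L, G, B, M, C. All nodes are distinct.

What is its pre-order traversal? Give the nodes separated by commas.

B, T, W, J, L, F, Y, G, C, M

The last element of post-order is the root; it splits in-order into left and right subtrees.
Root B: left subtree has 7 nodes {T, J, W, F, Y, L, G}, right has 2 {M, C}.
  Root T: left subtree has 0 nodes { }, right has 6 {J, W, F, Y, L, G}.
    Root W: left subtree has 1 node {J}, right has 4 {F, Y, L, G}.
      Root L: left subtree has 2 nodes {F, Y}, right has 1 {G}.
        Root F: left subtree has 0 nodes { }, right has 1 {Y}.
  Root C: left subtree has 1 node {M}, right has 0 { }.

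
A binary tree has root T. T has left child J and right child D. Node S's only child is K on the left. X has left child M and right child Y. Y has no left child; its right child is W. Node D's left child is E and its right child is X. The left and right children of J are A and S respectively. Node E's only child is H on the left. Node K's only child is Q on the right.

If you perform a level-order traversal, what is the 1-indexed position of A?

4

Level-order visits nodes level by level from the root, left to right within each level.
Level 0: T
Level 1: J, D
Level 2: A, S, E, X
Level 3: K, H, M, Y
Level 4: Q, W
Full level-order sequence: T, J, D, A, S, E, X, K, H, M, Y, Q, W.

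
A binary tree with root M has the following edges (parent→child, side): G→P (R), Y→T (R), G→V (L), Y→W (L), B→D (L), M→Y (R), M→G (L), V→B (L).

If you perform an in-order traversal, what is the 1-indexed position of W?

In-order visits the left subtree, then the node, then the right subtree.
At M: go left to G.
  At G: go left to V.
    At V: go left to B.
      At B: go left to D.
        D is a leaf — visit D.
      Visit B.
      At B: no right child.
    Visit V.
    At V: no right child.
  Visit G.
  At G: go right to P.
    P is a leaf — visit P.
Visit M.
At M: go right to Y.
  At Y: go left to W.
    W is a leaf — visit W.
  Visit Y.
  At Y: go right to T.
    T is a leaf — visit T.
Full in-order sequence: D, B, V, G, P, M, W, Y, T.

7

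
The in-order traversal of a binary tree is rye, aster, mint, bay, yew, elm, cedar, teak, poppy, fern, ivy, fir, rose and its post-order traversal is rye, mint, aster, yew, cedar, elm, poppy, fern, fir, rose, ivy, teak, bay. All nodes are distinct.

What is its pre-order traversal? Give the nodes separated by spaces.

bay aster rye mint teak elm yew cedar ivy fern poppy rose fir

The last element of post-order is the root; it splits in-order into left and right subtrees.
Root bay: left subtree has 3 nodes {rye, aster, mint}, right has 9 {yew, elm, cedar, teak, poppy, fern, ivy, fir, rose}.
  Root aster: left subtree has 1 node {rye}, right has 1 {mint}.
  Root teak: left subtree has 3 nodes {yew, elm, cedar}, right has 5 {poppy, fern, ivy, fir, rose}.
    Root elm: left subtree has 1 node {yew}, right has 1 {cedar}.
    Root ivy: left subtree has 2 nodes {poppy, fern}, right has 2 {fir, rose}.
      Root fern: left subtree has 1 node {poppy}, right has 0 { }.
      Root rose: left subtree has 1 node {fir}, right has 0 { }.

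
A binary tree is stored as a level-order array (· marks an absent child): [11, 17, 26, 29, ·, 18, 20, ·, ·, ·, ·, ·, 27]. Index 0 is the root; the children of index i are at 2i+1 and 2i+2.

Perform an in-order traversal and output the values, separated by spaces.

29 17 11 18 27 26 20

In-order visits the left subtree, then the node, then the right subtree.
At 11: go left to 17.
  At 17: go left to 29.
    29 is a leaf — visit 29.
  Visit 17.
  At 17: no right child.
Visit 11.
At 11: go right to 26.
  At 26: go left to 18.
    At 18: no left child.
    Visit 18.
    At 18: go right to 27.
      27 is a leaf — visit 27.
  Visit 26.
  At 26: go right to 20.
    20 is a leaf — visit 20.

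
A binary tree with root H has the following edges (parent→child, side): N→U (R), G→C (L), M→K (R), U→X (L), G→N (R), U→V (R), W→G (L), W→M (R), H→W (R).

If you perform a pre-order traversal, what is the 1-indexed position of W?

2

Pre-order visits the node, then its left subtree, then its right subtree.
Visit H.
At H: no left child.
At H: go right to W.
  Visit W.
  At W: go left to G.
    Visit G.
    At G: go left to C.
      C is a leaf — visit C.
    At G: go right to N.
      Visit N.
      At N: no left child.
      At N: go right to U.
        Visit U.
        At U: go left to X.
          X is a leaf — visit X.
        At U: go right to V.
          V is a leaf — visit V.
  At W: go right to M.
    Visit M.
    At M: no left child.
    At M: go right to K.
      K is a leaf — visit K.
Full pre-order sequence: H, W, G, C, N, U, X, V, M, K.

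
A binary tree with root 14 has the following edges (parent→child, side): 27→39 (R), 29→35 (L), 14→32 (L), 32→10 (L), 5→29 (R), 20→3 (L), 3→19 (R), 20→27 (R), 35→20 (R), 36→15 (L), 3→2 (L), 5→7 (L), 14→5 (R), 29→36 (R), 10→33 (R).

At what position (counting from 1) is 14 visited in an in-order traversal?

In-order visits the left subtree, then the node, then the right subtree.
At 14: go left to 32.
  At 32: go left to 10.
    At 10: no left child.
    Visit 10.
    At 10: go right to 33.
      33 is a leaf — visit 33.
  Visit 32.
  At 32: no right child.
Visit 14.
At 14: go right to 5.
  At 5: go left to 7.
    7 is a leaf — visit 7.
  Visit 5.
  At 5: go right to 29.
    At 29: go left to 35.
      At 35: no left child.
      Visit 35.
      At 35: go right to 20.
        At 20: go left to 3.
          At 3: go left to 2.
            2 is a leaf — visit 2.
          Visit 3.
          At 3: go right to 19.
            19 is a leaf — visit 19.
        Visit 20.
        At 20: go right to 27.
          At 27: no left child.
          Visit 27.
          At 27: go right to 39.
            39 is a leaf — visit 39.
    Visit 29.
    At 29: go right to 36.
      At 36: go left to 15.
        15 is a leaf — visit 15.
      Visit 36.
      At 36: no right child.
Full in-order sequence: 10, 33, 32, 14, 7, 5, 35, 2, 3, 19, 20, 27, 39, 29, 15, 36.

4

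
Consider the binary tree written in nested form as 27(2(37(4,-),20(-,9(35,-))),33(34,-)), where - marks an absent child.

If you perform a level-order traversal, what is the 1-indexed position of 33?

Level-order visits nodes level by level from the root, left to right within each level.
Level 0: 27
Level 1: 2, 33
Level 2: 37, 20, 34
Level 3: 4, 9
Level 4: 35
Full level-order sequence: 27, 2, 33, 37, 20, 34, 4, 9, 35.

3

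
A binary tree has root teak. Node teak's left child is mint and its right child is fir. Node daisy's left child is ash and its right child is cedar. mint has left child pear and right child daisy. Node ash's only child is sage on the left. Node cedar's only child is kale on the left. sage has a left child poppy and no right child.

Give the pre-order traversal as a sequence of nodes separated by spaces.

Pre-order visits the node, then its left subtree, then its right subtree.
Visit teak.
At teak: go left to mint.
  Visit mint.
  At mint: go left to pear.
    pear is a leaf — visit pear.
  At mint: go right to daisy.
    Visit daisy.
    At daisy: go left to ash.
      Visit ash.
      At ash: go left to sage.
        Visit sage.
        At sage: go left to poppy.
          poppy is a leaf — visit poppy.
        At sage: no right child.
      At ash: no right child.
    At daisy: go right to cedar.
      Visit cedar.
      At cedar: go left to kale.
        kale is a leaf — visit kale.
      At cedar: no right child.
At teak: go right to fir.
  fir is a leaf — visit fir.

teak mint pear daisy ash sage poppy cedar kale fir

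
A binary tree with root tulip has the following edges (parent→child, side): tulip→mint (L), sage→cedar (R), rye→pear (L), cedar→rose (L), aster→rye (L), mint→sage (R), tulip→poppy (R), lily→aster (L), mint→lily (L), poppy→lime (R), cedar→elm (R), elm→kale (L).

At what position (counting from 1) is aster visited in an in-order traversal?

In-order visits the left subtree, then the node, then the right subtree.
At tulip: go left to mint.
  At mint: go left to lily.
    At lily: go left to aster.
      At aster: go left to rye.
        At rye: go left to pear.
          pear is a leaf — visit pear.
        Visit rye.
        At rye: no right child.
      Visit aster.
      At aster: no right child.
    Visit lily.
    At lily: no right child.
  Visit mint.
  At mint: go right to sage.
    At sage: no left child.
    Visit sage.
    At sage: go right to cedar.
      At cedar: go left to rose.
        rose is a leaf — visit rose.
      Visit cedar.
      At cedar: go right to elm.
        At elm: go left to kale.
          kale is a leaf — visit kale.
        Visit elm.
        At elm: no right child.
Visit tulip.
At tulip: go right to poppy.
  At poppy: no left child.
  Visit poppy.
  At poppy: go right to lime.
    lime is a leaf — visit lime.
Full in-order sequence: pear, rye, aster, lily, mint, sage, rose, cedar, kale, elm, tulip, poppy, lime.

3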